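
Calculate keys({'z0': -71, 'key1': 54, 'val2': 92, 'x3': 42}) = ['z0', 'key1', 'val2', 'x3']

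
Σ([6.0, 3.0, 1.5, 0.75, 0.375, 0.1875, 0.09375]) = 11.90625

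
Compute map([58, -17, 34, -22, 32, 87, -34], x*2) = [116, -34, 68, -44, 64, 174, -68]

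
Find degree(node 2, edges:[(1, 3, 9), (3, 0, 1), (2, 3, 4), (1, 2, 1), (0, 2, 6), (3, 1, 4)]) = 3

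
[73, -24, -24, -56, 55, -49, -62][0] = 73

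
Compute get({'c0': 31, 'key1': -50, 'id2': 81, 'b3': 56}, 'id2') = 81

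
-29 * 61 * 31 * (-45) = 2467755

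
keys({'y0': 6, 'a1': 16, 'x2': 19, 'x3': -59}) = ['y0', 'a1', 'x2', 'x3']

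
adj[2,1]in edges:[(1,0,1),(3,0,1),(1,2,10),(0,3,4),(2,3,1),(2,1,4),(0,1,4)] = 4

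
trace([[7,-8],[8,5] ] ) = diagonal: 7 + 5
= 12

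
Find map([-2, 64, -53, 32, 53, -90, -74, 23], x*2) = [-4, 128, -106, 64, 106, -180, -148, 46]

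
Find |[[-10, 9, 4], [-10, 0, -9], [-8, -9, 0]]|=(1)*(-10)*det([[0, -9], [-9, 0]]) + (-1)*(9)*det([[-10, -9], [-8, 0]]) + (1)*(4)*det([[-10, 0], [-8, -9]])
= 810 + 648 + 360
= 1818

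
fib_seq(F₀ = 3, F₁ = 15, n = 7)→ F_2 = F_1 + F_0 = 18
F_3 = F_2 + F_1 = 33
F_4 = F_3 + F_2 = 51
...
= [3, 15, 18, 33, 51, 84, 135]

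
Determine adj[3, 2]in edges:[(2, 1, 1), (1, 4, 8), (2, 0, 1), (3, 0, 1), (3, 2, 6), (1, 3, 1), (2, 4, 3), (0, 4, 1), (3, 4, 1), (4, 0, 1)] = 6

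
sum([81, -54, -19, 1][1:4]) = -72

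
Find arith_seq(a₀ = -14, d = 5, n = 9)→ [-14, -9, -4, 1, 6, 11, 16, 21, 26]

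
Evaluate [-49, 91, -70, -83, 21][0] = -49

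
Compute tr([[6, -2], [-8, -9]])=-3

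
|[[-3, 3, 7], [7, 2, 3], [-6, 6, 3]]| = (1)*(-3)*det([[2, 3], [6, 3]]) + (-1)*(3)*det([[7, 3], [-6, 3]]) + (1)*(7)*det([[7, 2], [-6, 6]])
= 36 + -117 + 378
= 297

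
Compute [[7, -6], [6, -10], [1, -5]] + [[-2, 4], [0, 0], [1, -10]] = [[5, -2], [6, -10], [2, -15]]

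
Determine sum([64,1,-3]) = 62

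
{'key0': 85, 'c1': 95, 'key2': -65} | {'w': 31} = {'key0': 85, 'c1': 95, 'key2': -65, 'w': 31}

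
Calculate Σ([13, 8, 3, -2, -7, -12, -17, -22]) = -36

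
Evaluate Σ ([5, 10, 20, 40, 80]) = 5 + 10 + 20 + 40 + 80
= 155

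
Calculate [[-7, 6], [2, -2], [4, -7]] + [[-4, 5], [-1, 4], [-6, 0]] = [[-11, 11], [1, 2], [-2, -7]]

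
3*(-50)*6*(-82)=73800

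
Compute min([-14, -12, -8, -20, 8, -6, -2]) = -20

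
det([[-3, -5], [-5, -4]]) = (-3)*(-4) - (-5)*(-5)
= -13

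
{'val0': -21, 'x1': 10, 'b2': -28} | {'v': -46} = {'val0': -21, 'x1': 10, 'b2': -28, 'v': -46}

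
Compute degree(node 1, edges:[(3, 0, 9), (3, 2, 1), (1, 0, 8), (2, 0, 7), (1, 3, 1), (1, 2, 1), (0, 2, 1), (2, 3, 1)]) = 3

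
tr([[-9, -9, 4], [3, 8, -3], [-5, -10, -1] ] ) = diagonal: (-9) + 8 + (-1)
= -2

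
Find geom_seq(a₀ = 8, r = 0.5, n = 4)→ a_0 = 8*0.5^0 = 8.0
a_1 = 8*0.5^1 = 4.0
a_2 = 8*0.5^2 = 2.0
...
= [8.0, 4.0, 2.0, 1.0]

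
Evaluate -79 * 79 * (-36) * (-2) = -449352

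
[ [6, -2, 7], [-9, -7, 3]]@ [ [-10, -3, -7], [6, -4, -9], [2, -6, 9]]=[[-58, -52, 39], [54, 37, 153]]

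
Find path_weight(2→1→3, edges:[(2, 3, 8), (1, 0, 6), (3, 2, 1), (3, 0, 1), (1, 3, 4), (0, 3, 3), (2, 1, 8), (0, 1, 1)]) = 12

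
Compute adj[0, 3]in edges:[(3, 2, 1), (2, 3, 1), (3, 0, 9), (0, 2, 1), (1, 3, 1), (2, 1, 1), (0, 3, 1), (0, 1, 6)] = 1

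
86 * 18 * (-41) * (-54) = 3427272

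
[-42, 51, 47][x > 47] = [51]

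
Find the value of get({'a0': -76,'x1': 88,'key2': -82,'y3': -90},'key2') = -82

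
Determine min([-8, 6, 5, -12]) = -12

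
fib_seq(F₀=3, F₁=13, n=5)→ [3, 13, 16, 29, 45]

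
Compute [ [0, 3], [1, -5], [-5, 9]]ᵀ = [[0, 1, -5], [3, -5, 9]]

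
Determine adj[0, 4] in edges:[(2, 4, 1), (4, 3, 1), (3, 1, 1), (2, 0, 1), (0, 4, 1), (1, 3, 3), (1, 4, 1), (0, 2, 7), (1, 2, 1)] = 1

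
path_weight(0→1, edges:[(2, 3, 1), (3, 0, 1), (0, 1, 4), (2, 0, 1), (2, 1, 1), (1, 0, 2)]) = 4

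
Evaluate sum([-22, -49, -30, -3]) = (-22) + (-49) + (-30) + (-3)
= -104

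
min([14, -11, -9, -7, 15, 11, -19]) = -19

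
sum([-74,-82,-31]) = -187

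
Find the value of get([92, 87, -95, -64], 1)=87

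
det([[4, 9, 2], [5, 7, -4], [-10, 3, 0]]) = (1)*(4)*det([[7, -4], [3, 0]]) + (-1)*(9)*det([[5, -4], [-10, 0]]) + (1)*(2)*det([[5, 7], [-10, 3]])
= 48 + 360 + 170
= 578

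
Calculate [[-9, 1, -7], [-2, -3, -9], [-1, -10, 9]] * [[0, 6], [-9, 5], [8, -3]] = [[-65, -28], [-45, 0], [162, -83]]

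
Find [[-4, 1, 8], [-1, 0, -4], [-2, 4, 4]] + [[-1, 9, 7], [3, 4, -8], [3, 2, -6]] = [[-5, 10, 15], [2, 4, -12], [1, 6, -2]]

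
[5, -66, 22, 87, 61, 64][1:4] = [-66, 22, 87]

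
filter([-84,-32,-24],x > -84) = keep x where x > -84: -84✗, -32✓, -24✓
= [-32, -24]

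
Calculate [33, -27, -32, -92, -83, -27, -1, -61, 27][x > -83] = [33, -27, -32, -27, -1, -61, 27]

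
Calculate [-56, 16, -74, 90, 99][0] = -56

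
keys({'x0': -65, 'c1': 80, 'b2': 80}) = ['x0', 'c1', 'b2']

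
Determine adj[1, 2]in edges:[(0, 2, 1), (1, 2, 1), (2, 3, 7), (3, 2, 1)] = 1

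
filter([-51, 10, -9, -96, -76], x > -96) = keep x where x > -96: -51✓, 10✓, -9✓, -96✗, -76✓
= [-51, 10, -9, -76]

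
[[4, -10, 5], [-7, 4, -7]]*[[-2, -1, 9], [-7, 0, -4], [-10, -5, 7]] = C[0][0] = (4)*(-2) + (-10)*(-7) + (5)*(-10) = 12
C[0][1] = (4)*(-1) + (-10)*(0) + (5)*(-5) = -29
C[0][2] = (4)*(9) + (-10)*(-4) + (5)*(7) = 111
C[1][0] = (-7)*(-2) + (4)*(-7) + (-7)*(-10) = 56
C[1][1] = (-7)*(-1) + (4)*(0) + (-7)*(-5) = 42
C[1][2] = (-7)*(9) + (4)*(-4) + (-7)*(7) = -128
= [[12, -29, 111], [56, 42, -128]]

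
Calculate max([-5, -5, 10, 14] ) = 14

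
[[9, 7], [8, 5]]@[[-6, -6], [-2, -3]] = [[-68, -75], [-58, -63]]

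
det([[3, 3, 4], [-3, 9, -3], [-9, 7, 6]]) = (1)*(3)*det([[9, -3], [7, 6]]) + (-1)*(3)*det([[-3, -3], [-9, 6]]) + (1)*(4)*det([[-3, 9], [-9, 7]])
= 225 + 135 + 240
= 600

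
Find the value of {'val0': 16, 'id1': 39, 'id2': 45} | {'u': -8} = {'val0': 16, 'id1': 39, 'id2': 45, 'u': -8}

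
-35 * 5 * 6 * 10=-10500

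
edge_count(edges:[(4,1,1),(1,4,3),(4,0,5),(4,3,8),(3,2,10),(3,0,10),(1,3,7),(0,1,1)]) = 8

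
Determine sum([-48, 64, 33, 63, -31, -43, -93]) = (-48) + 64 + 33 + 63 + (-31) + (-43) + (-93)
= -55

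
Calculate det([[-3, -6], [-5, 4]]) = (-3)*(4) - (-6)*(-5)
= -42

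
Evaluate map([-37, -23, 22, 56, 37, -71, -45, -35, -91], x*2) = [-74, -46, 44, 112, 74, -142, -90, -70, -182]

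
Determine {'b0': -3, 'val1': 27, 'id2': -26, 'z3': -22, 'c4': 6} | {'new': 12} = {'b0': -3, 'val1': 27, 'id2': -26, 'z3': -22, 'c4': 6, 'new': 12}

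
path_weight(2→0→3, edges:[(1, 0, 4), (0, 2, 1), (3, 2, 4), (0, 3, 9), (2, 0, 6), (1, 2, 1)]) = 15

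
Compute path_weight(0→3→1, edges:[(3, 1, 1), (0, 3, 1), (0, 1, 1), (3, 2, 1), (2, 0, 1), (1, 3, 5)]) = 2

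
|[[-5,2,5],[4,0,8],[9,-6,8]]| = -280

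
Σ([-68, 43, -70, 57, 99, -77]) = (-68) + 43 + (-70) + 57 + 99 + (-77)
= -16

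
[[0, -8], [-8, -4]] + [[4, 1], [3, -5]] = [[4, -7], [-5, -9]]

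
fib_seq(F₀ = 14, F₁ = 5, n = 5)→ F_2 = F_1 + F_0 = 19
F_3 = F_2 + F_1 = 24
F_4 = F_3 + F_2 = 43
= [14, 5, 19, 24, 43]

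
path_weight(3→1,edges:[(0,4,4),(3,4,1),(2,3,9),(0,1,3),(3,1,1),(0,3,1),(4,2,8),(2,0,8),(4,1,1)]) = 1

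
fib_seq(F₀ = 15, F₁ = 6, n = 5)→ F_2 = F_1 + F_0 = 21
F_3 = F_2 + F_1 = 27
F_4 = F_3 + F_2 = 48
= [15, 6, 21, 27, 48]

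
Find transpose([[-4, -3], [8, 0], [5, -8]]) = [[-4, 8, 5], [-3, 0, -8]]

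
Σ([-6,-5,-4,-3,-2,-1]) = (-6) + (-5) + (-4) + (-3) + (-2) + (-1)
= -21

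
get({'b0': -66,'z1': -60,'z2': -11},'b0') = -66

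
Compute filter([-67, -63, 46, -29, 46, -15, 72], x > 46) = [72]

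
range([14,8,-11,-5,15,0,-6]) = 26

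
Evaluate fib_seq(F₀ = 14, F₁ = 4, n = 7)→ F_2 = F_1 + F_0 = 18
F_3 = F_2 + F_1 = 22
F_4 = F_3 + F_2 = 40
...
= [14, 4, 18, 22, 40, 62, 102]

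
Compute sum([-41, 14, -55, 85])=3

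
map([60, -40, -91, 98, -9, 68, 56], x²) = (60)²=3600, (-40)²=1600, (-91)²=8281, (98)²=9604, (-9)²=81, (68)²=4624, (56)²=3136
= [3600, 1600, 8281, 9604, 81, 4624, 3136]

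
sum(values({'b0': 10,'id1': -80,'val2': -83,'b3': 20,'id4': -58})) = 10 + (-80) + (-83) + 20 + (-58)
= -191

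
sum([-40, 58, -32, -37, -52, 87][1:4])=-11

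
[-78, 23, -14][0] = -78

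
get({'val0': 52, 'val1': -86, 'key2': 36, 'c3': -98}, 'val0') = 52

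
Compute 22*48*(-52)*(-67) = 3679104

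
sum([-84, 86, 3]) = (-84) + 86 + 3
= 5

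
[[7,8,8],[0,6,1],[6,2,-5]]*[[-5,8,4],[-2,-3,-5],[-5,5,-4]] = [[-91, 72, -44], [-17, -13, -34], [-9, 17, 34]]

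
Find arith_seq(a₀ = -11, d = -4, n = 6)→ a_0 = -11 + 0*-4 = -11
a_1 = -11 + 1*-4 = -15
a_2 = -11 + 2*-4 = -19
...
= [-11, -15, -19, -23, -27, -31]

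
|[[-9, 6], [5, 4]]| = -66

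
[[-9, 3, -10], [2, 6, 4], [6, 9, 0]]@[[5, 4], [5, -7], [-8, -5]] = C[0][0] = (-9)*(5) + (3)*(5) + (-10)*(-8) = 50
C[0][1] = (-9)*(4) + (3)*(-7) + (-10)*(-5) = -7
C[1][0] = (2)*(5) + (6)*(5) + (4)*(-8) = 8
C[1][1] = (2)*(4) + (6)*(-7) + (4)*(-5) = -54
C[2][0] = (6)*(5) + (9)*(5) + (0)*(-8) = 75
C[2][1] = (6)*(4) + (9)*(-7) + (0)*(-5) = -39
= [[50, -7], [8, -54], [75, -39]]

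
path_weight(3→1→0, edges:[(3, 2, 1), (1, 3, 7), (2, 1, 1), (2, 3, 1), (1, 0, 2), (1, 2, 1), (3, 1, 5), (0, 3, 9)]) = 7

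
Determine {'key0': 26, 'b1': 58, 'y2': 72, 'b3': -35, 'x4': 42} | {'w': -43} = {'key0': 26, 'b1': 58, 'y2': 72, 'b3': -35, 'x4': 42, 'w': -43}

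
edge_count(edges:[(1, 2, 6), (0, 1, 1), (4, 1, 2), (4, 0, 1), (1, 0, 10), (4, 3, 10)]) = 6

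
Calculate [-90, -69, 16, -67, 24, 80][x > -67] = [16, 24, 80]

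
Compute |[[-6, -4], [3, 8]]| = -36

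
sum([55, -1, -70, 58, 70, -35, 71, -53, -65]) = 30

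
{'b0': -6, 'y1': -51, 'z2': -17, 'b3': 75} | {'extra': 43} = {'b0': -6, 'y1': -51, 'z2': -17, 'b3': 75, 'extra': 43}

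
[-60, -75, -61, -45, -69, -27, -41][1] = -75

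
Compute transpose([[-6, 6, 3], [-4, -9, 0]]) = [[-6, -4], [6, -9], [3, 0]]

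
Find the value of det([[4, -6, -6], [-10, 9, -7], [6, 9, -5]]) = 1488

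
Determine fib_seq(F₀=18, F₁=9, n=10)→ F_2 = F_1 + F_0 = 27
F_3 = F_2 + F_1 = 36
F_4 = F_3 + F_2 = 63
...
= [18, 9, 27, 36, 63, 99, 162, 261, 423, 684]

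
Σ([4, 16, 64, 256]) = 4 + 16 + 64 + 256
= 340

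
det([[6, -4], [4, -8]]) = (6)*(-8) - (-4)*(4)
= -32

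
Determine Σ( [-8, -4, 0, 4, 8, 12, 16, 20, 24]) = 72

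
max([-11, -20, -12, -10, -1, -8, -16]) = -1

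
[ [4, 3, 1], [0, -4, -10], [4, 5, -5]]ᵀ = [[4, 0, 4], [3, -4, 5], [1, -10, -5]]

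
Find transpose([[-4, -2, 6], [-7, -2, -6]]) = [[-4, -7], [-2, -2], [6, -6]]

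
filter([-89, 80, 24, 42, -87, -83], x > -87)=keep x where x > -87: -89✗, 80✓, 24✓, 42✓, -87✗, -83✓
= [80, 24, 42, -83]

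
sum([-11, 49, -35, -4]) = (-11) + 49 + (-35) + (-4)
= -1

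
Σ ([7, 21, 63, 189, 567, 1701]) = 7 + 21 + 63 + 189 + 567 + 1701
= 2548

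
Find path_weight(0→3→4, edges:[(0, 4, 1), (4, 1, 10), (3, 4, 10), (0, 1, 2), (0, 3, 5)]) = w(0→3)=5 + w(3→4)=10
= 15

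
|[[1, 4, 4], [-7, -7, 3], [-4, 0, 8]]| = 8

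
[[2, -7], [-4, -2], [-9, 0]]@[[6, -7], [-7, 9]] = [[61, -77], [-10, 10], [-54, 63]]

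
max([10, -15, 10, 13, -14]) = 13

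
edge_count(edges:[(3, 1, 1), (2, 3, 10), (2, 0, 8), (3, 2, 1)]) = 4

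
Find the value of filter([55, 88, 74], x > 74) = [88]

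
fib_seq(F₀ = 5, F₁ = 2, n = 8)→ [5, 2, 7, 9, 16, 25, 41, 66]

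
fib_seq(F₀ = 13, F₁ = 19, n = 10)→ F_2 = F_1 + F_0 = 32
F_3 = F_2 + F_1 = 51
F_4 = F_3 + F_2 = 83
...
= [13, 19, 32, 51, 83, 134, 217, 351, 568, 919]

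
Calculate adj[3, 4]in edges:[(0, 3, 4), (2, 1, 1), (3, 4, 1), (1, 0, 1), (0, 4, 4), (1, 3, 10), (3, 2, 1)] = 1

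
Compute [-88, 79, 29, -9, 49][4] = 49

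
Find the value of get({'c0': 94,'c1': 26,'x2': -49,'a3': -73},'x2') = -49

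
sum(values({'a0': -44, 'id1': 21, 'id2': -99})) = (-44) + 21 + (-99)
= -122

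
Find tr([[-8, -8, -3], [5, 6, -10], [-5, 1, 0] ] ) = -2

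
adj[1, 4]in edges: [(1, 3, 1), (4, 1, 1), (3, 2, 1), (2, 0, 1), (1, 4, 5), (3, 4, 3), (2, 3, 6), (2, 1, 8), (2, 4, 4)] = 5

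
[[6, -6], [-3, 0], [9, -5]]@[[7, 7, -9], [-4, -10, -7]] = [[66, 102, -12], [-21, -21, 27], [83, 113, -46]]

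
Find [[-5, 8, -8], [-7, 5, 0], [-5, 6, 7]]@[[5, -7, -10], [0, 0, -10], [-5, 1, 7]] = C[0][0] = (-5)*(5) + (8)*(0) + (-8)*(-5) = 15
C[0][1] = (-5)*(-7) + (8)*(0) + (-8)*(1) = 27
C[0][2] = (-5)*(-10) + (8)*(-10) + (-8)*(7) = -86
C[1][0] = (-7)*(5) + (5)*(0) + (0)*(-5) = -35
C[1][1] = (-7)*(-7) + (5)*(0) + (0)*(1) = 49
C[1][2] = (-7)*(-10) + (5)*(-10) + (0)*(7) = 20
... (3 more cells)
= [[15, 27, -86], [-35, 49, 20], [-60, 42, 39]]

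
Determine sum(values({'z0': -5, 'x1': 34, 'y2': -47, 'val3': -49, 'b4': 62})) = (-5) + 34 + (-47) + (-49) + 62
= -5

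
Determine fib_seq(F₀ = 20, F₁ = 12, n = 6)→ F_2 = F_1 + F_0 = 32
F_3 = F_2 + F_1 = 44
F_4 = F_3 + F_2 = 76
...
= [20, 12, 32, 44, 76, 120]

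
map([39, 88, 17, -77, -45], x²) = [1521, 7744, 289, 5929, 2025]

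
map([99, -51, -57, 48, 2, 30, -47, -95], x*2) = [198, -102, -114, 96, 4, 60, -94, -190]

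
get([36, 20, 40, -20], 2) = 40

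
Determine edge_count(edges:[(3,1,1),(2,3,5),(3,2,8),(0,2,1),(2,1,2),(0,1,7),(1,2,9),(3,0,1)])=8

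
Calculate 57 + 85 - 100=42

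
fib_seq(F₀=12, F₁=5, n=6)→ [12, 5, 17, 22, 39, 61]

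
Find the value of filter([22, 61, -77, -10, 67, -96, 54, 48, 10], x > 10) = keep x where x > 10: 22✓, 61✓, -77✗, -10✗, 67✓, -96✗, 54✓, 48✓, 10✗
= [22, 61, 67, 54, 48]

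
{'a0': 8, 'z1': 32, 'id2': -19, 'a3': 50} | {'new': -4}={'a0': 8, 'z1': 32, 'id2': -19, 'a3': 50, 'new': -4}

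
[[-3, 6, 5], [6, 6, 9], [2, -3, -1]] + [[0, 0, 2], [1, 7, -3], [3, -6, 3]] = [[-3, 6, 7], [7, 13, 6], [5, -9, 2]]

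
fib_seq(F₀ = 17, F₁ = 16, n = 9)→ F_2 = F_1 + F_0 = 33
F_3 = F_2 + F_1 = 49
F_4 = F_3 + F_2 = 82
...
= [17, 16, 33, 49, 82, 131, 213, 344, 557]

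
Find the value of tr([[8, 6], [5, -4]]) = 4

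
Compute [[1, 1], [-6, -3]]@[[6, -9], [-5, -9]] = [[1, -18], [-21, 81]]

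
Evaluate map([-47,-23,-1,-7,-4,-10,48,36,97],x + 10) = [-37, -13, 9, 3, 6, 0, 58, 46, 107]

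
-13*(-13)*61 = 10309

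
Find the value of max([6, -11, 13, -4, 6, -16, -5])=13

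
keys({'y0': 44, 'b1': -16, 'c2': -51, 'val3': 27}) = ['y0', 'b1', 'c2', 'val3']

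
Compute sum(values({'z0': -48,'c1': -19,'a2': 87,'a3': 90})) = (-48) + (-19) + 87 + 90
= 110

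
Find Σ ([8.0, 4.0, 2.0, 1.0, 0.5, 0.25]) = 8.0 + 4.0 + 2.0 + 1.0 + 0.5 + 0.25
= 15.75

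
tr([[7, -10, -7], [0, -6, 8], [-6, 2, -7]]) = diagonal: 7 + (-6) + (-7)
= -6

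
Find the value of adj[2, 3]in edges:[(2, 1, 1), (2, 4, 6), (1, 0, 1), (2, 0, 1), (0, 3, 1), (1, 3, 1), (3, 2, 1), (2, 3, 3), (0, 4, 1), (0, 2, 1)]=3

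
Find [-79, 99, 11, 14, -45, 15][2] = 11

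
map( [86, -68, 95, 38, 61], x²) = (86)²=7396, (-68)²=4624, (95)²=9025, (38)²=1444, (61)²=3721
= [7396, 4624, 9025, 1444, 3721]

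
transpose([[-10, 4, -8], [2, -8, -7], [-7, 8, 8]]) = [[-10, 2, -7], [4, -8, 8], [-8, -7, 8]]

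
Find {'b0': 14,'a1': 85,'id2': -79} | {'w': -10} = {'b0': 14, 'a1': 85, 'id2': -79, 'w': -10}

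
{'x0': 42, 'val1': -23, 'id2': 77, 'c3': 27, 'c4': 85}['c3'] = 27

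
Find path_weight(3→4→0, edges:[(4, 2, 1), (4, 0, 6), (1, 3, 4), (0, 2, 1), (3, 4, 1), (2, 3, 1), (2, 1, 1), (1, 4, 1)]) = w(3→4)=1 + w(4→0)=6
= 7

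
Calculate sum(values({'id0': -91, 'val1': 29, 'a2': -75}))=(-91) + 29 + (-75)
= -137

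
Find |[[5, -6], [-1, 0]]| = (5)*(0) - (-6)*(-1)
= -6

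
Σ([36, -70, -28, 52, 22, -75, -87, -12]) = -162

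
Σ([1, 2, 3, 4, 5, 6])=21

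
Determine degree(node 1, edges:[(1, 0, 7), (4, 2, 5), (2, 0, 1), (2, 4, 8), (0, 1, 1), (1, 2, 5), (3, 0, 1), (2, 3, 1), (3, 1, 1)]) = incident: (1,0), (0,1), (1,2), (3,1)
= 4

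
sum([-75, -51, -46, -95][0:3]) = -172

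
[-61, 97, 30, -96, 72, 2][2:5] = [30, -96, 72]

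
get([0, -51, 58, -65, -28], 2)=58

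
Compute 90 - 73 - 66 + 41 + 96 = 88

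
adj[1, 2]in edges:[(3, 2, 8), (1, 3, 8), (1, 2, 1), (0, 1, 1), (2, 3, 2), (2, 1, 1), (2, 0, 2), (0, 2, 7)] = 1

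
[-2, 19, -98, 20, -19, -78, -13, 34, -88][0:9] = [-2, 19, -98, 20, -19, -78, -13, 34, -88]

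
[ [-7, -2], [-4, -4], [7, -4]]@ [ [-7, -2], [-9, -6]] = C[0][0] = (-7)*(-7) + (-2)*(-9) = 67
C[0][1] = (-7)*(-2) + (-2)*(-6) = 26
C[1][0] = (-4)*(-7) + (-4)*(-9) = 64
C[1][1] = (-4)*(-2) + (-4)*(-6) = 32
C[2][0] = (7)*(-7) + (-4)*(-9) = -13
C[2][1] = (7)*(-2) + (-4)*(-6) = 10
= [[67, 26], [64, 32], [-13, 10]]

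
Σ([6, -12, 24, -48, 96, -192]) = -126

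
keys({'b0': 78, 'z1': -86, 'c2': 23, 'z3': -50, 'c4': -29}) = ['b0', 'z1', 'c2', 'z3', 'c4']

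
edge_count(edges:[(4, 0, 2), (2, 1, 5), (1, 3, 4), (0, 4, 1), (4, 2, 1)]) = 5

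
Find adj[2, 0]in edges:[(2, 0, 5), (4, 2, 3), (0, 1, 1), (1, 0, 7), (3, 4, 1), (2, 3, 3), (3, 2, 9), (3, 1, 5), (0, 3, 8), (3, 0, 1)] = 5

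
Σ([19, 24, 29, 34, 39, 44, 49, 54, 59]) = 351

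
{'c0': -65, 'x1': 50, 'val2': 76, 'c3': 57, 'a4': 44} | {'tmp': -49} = {'c0': -65, 'x1': 50, 'val2': 76, 'c3': 57, 'a4': 44, 'tmp': -49}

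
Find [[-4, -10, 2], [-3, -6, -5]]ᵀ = [[-4, -3], [-10, -6], [2, -5]]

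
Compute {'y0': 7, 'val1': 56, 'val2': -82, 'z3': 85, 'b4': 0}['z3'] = 85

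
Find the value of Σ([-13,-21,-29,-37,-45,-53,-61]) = (-13) + (-21) + (-29) + (-37) + (-45) + (-53) + (-61)
= -259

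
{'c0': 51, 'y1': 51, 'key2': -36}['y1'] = 51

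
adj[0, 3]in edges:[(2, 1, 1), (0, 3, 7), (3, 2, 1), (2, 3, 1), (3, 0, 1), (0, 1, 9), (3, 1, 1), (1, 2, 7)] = 7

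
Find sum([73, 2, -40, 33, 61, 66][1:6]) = slice → [2, -40, 33, 61, 66]
2 + (-40) + 33 + 61 + 66
= 122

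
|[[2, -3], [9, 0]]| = (2)*(0) - (-3)*(9)
= 27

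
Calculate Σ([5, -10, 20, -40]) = -25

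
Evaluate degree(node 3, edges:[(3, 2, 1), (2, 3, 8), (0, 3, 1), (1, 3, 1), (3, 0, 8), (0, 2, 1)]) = 5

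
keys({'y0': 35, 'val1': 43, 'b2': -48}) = ['y0', 'val1', 'b2']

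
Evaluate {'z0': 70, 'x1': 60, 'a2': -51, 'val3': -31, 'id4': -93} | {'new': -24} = {'z0': 70, 'x1': 60, 'a2': -51, 'val3': -31, 'id4': -93, 'new': -24}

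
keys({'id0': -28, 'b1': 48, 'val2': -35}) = ['id0', 'b1', 'val2']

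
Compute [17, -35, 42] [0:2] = [17, -35]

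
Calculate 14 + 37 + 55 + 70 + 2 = 178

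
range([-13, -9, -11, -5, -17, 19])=36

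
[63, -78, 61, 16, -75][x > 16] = [63, 61]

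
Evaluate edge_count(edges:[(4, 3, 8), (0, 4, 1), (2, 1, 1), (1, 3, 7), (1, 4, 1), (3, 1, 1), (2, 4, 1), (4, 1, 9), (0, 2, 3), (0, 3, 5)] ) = 10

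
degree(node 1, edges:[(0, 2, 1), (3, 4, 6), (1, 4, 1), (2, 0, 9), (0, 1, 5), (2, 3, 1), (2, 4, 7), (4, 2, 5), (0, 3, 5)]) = 2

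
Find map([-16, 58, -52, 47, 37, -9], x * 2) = [-32, 116, -104, 94, 74, -18]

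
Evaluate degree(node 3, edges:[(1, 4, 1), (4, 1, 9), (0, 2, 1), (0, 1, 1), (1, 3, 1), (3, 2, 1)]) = incident: (1,3), (3,2)
= 2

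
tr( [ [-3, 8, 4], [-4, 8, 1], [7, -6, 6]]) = diagonal: (-3) + 8 + 6
= 11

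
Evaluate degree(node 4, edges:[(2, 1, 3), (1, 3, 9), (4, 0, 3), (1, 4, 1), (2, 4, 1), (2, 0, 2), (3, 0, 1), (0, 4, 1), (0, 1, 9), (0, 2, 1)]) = 4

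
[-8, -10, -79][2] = -79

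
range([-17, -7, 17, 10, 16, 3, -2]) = 34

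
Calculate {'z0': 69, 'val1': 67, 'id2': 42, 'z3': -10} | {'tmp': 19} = {'z0': 69, 'val1': 67, 'id2': 42, 'z3': -10, 'tmp': 19}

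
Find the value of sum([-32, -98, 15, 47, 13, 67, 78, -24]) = 66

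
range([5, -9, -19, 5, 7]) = 26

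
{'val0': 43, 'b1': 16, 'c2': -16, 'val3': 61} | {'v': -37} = {'val0': 43, 'b1': 16, 'c2': -16, 'val3': 61, 'v': -37}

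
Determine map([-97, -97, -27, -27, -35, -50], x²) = [9409, 9409, 729, 729, 1225, 2500]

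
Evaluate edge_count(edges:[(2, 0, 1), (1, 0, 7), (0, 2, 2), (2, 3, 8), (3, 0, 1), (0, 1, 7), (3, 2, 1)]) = 7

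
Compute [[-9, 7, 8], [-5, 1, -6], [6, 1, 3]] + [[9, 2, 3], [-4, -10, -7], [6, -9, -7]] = [[0, 9, 11], [-9, -9, -13], [12, -8, -4]]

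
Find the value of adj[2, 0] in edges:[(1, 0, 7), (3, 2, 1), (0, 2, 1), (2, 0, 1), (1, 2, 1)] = 1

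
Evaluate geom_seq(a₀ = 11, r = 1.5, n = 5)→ a_0 = 11*1.5^0 = 11.0
a_1 = 11*1.5^1 = 16.5
a_2 = 11*1.5^2 = 24.75
...
= [11.0, 16.5, 24.75, 37.125, 55.6875]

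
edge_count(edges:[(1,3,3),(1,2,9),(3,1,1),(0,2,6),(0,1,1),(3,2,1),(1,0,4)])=7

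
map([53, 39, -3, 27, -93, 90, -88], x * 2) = 53*2=106, 39*2=78, -3*2=-6, 27*2=54, -93*2=-186, 90*2=180, -88*2=-176
= [106, 78, -6, 54, -186, 180, -176]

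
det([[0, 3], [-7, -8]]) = (0)*(-8) - (3)*(-7)
= 21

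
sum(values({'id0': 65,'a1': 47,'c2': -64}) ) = 65 + 47 + (-64)
= 48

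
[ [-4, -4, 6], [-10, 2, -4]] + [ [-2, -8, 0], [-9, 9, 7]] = [[-6, -12, 6], [-19, 11, 3]]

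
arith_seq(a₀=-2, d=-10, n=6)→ [-2, -12, -22, -32, -42, -52]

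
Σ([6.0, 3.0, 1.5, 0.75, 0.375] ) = 11.625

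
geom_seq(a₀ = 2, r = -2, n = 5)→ a_0 = 2*(-2)^0 = 2
a_1 = 2*(-2)^1 = -4
a_2 = 2*(-2)^2 = 8
...
= [2, -4, 8, -16, 32]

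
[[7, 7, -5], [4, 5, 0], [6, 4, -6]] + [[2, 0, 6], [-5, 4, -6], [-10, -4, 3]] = [[9, 7, 1], [-1, 9, -6], [-4, 0, -3]]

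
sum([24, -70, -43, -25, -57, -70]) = -241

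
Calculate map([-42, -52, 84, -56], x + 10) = -42+10=-32, -52+10=-42, 84+10=94, -56+10=-46
= [-32, -42, 94, -46]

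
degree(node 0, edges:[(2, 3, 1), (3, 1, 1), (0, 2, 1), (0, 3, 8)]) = incident: (0,2), (0,3)
= 2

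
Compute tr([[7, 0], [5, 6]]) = 13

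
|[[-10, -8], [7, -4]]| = 96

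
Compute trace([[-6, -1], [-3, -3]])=diagonal: (-6) + (-3)
= -9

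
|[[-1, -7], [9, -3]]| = (-1)*(-3) - (-7)*(9)
= 66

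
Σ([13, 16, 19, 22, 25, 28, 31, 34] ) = 188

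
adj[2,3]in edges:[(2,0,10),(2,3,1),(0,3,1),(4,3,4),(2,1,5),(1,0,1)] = 1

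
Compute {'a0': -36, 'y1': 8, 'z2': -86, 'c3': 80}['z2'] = -86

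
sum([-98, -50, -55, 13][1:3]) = -105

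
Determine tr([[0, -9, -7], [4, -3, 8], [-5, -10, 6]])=3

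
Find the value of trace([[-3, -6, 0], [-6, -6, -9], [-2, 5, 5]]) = diagonal: (-3) + (-6) + 5
= -4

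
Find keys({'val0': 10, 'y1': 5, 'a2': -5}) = ['val0', 'y1', 'a2']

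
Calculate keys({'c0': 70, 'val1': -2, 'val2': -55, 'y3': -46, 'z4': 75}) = ['c0', 'val1', 'val2', 'y3', 'z4']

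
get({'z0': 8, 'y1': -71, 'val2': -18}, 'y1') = -71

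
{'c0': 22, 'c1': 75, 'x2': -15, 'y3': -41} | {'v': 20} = {'c0': 22, 'c1': 75, 'x2': -15, 'y3': -41, 'v': 20}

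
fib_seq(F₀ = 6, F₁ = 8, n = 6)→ F_2 = F_1 + F_0 = 14
F_3 = F_2 + F_1 = 22
F_4 = F_3 + F_2 = 36
...
= [6, 8, 14, 22, 36, 58]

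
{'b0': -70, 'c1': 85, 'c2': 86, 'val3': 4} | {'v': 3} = {'b0': -70, 'c1': 85, 'c2': 86, 'val3': 4, 'v': 3}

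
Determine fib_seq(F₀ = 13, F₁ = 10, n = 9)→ F_2 = F_1 + F_0 = 23
F_3 = F_2 + F_1 = 33
F_4 = F_3 + F_2 = 56
...
= [13, 10, 23, 33, 56, 89, 145, 234, 379]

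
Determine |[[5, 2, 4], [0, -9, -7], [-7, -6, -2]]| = (1)*(5)*det([[-9, -7], [-6, -2]]) + (-1)*(2)*det([[0, -7], [-7, -2]]) + (1)*(4)*det([[0, -9], [-7, -6]])
= -120 + 98 + -252
= -274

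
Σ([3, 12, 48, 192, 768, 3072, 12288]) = 16383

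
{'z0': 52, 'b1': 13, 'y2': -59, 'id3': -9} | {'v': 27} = {'z0': 52, 'b1': 13, 'y2': -59, 'id3': -9, 'v': 27}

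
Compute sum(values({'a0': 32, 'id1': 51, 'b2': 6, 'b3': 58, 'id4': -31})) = 116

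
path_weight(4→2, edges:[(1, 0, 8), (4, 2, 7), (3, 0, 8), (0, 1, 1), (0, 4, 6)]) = 7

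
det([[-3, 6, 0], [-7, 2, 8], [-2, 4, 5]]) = (1)*(-3)*det([[2, 8], [4, 5]]) + (-1)*(6)*det([[-7, 8], [-2, 5]]) + (1)*(0)*det([[-7, 2], [-2, 4]])
= 66 + 114 + 0
= 180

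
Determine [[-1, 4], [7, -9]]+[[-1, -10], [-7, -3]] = [[-2, -6], [0, -12]]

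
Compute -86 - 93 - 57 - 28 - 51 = -315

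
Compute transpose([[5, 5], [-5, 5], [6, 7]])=[[5, -5, 6], [5, 5, 7]]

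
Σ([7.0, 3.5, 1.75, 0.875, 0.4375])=7.0 + 3.5 + 1.75 + 0.875 + 0.4375
= 13.5625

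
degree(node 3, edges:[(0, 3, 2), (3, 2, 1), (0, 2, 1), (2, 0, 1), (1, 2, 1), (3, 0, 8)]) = 3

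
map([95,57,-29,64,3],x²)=[9025, 3249, 841, 4096, 9]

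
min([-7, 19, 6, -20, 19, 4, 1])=-20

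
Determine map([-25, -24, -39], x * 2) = -25*2=-50, -24*2=-48, -39*2=-78
= [-50, -48, -78]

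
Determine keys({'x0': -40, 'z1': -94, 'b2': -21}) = ['x0', 'z1', 'b2']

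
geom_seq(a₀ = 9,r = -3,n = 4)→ a_0 = 9*(-3)^0 = 9
a_1 = 9*(-3)^1 = -27
a_2 = 9*(-3)^2 = 81
...
= [9, -27, 81, -243]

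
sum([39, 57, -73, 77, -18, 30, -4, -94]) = 39 + 57 + (-73) + 77 + (-18) + 30 + (-4) + (-94)
= 14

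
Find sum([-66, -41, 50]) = (-66) + (-41) + 50
= -57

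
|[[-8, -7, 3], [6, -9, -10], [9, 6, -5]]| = -69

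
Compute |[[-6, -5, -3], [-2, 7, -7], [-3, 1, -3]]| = (1)*(-6)*det([[7, -7], [1, -3]]) + (-1)*(-5)*det([[-2, -7], [-3, -3]]) + (1)*(-3)*det([[-2, 7], [-3, 1]])
= 84 + -75 + -57
= -48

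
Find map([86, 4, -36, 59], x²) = [7396, 16, 1296, 3481]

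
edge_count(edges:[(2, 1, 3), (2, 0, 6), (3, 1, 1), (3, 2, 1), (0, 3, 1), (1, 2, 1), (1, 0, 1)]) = 7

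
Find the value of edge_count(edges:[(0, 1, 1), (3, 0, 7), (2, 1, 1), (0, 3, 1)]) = 4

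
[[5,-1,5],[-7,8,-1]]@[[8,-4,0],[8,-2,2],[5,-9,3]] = C[0][0] = (5)*(8) + (-1)*(8) + (5)*(5) = 57
C[0][1] = (5)*(-4) + (-1)*(-2) + (5)*(-9) = -63
C[0][2] = (5)*(0) + (-1)*(2) + (5)*(3) = 13
C[1][0] = (-7)*(8) + (8)*(8) + (-1)*(5) = 3
C[1][1] = (-7)*(-4) + (8)*(-2) + (-1)*(-9) = 21
C[1][2] = (-7)*(0) + (8)*(2) + (-1)*(3) = 13
= [[57, -63, 13], [3, 21, 13]]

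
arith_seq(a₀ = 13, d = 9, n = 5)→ a_0 = 13 + 0*9 = 13
a_1 = 13 + 1*9 = 22
a_2 = 13 + 2*9 = 31
...
= [13, 22, 31, 40, 49]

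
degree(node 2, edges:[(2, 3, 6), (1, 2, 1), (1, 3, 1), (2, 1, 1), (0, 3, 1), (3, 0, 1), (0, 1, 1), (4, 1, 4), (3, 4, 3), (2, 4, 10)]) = incident: (2,3), (1,2), (2,1), (2,4)
= 4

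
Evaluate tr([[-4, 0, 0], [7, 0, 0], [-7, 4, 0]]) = -4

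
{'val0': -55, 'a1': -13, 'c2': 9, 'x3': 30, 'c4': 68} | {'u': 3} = {'val0': -55, 'a1': -13, 'c2': 9, 'x3': 30, 'c4': 68, 'u': 3}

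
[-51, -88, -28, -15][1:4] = [-88, -28, -15]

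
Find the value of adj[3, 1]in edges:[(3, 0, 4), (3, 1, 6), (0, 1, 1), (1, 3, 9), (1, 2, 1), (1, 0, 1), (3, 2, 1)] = 6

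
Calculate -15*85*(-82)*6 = 627300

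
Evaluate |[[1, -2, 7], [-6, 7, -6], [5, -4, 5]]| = -66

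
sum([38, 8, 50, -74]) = 22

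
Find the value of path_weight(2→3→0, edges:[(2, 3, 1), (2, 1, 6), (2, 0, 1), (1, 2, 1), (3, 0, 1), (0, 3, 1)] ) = w(2→3)=1 + w(3→0)=1
= 2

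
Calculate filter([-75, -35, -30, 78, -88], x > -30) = [78]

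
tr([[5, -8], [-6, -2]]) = 3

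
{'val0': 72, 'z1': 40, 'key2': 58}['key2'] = 58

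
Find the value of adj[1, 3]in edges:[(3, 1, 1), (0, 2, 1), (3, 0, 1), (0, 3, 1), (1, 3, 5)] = 5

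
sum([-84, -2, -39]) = -125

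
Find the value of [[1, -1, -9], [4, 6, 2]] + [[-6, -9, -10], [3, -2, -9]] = [[-5, -10, -19], [7, 4, -7]]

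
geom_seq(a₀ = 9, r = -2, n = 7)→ [9, -18, 36, -72, 144, -288, 576]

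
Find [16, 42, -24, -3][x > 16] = [42]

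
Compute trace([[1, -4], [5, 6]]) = diagonal: 1 + 6
= 7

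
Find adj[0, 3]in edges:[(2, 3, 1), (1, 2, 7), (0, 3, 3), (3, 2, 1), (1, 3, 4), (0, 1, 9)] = 3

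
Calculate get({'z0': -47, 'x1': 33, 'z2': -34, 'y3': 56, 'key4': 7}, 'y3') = 56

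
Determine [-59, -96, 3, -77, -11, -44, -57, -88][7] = -88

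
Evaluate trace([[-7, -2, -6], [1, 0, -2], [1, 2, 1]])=-6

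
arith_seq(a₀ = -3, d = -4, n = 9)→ a_0 = -3 + 0*-4 = -3
a_1 = -3 + 1*-4 = -7
a_2 = -3 + 2*-4 = -11
...
= [-3, -7, -11, -15, -19, -23, -27, -31, -35]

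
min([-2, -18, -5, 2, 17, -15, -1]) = -18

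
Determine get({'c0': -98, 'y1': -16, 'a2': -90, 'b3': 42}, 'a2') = -90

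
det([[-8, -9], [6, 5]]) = 14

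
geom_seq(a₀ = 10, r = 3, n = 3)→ a_0 = 10*3^0 = 10
a_1 = 10*3^1 = 30
a_2 = 10*3^2 = 90
= [10, 30, 90]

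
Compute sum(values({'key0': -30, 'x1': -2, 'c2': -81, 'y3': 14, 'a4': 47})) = -52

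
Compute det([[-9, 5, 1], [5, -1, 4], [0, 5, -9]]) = 349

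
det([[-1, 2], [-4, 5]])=(-1)*(5) - (2)*(-4)
= 3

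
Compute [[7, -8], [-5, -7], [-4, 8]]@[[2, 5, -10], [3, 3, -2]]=C[0][0] = (7)*(2) + (-8)*(3) = -10
C[0][1] = (7)*(5) + (-8)*(3) = 11
C[0][2] = (7)*(-10) + (-8)*(-2) = -54
C[1][0] = (-5)*(2) + (-7)*(3) = -31
C[1][1] = (-5)*(5) + (-7)*(3) = -46
C[1][2] = (-5)*(-10) + (-7)*(-2) = 64
... (3 more cells)
= [[-10, 11, -54], [-31, -46, 64], [16, 4, 24]]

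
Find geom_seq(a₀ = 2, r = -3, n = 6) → a_0 = 2*(-3)^0 = 2
a_1 = 2*(-3)^1 = -6
a_2 = 2*(-3)^2 = 18
...
= [2, -6, 18, -54, 162, -486]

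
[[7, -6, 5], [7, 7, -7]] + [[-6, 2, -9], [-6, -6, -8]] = [[1, -4, -4], [1, 1, -15]]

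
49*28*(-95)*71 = -9254140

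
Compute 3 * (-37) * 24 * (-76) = 202464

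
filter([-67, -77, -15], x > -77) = [-67, -15]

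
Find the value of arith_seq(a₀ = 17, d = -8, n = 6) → a_0 = 17 + 0*-8 = 17
a_1 = 17 + 1*-8 = 9
a_2 = 17 + 2*-8 = 1
...
= [17, 9, 1, -7, -15, -23]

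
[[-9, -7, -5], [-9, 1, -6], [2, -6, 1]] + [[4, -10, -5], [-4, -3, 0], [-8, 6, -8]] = [[-5, -17, -10], [-13, -2, -6], [-6, 0, -7]]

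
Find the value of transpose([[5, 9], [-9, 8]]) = [[5, -9], [9, 8]]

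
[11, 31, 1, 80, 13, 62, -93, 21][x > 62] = keep x where x > 62: 11✗, 31✗, 1✗, 80✓, 13✗, 62✗, -93✗, 21✗
= [80]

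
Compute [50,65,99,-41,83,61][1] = 65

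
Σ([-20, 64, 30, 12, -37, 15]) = 64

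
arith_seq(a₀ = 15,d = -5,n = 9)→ a_0 = 15 + 0*-5 = 15
a_1 = 15 + 1*-5 = 10
a_2 = 15 + 2*-5 = 5
...
= [15, 10, 5, 0, -5, -10, -15, -20, -25]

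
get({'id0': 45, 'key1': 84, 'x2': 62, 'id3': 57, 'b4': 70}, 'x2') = 62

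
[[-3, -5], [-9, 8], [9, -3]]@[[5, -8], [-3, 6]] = [[0, -6], [-69, 120], [54, -90]]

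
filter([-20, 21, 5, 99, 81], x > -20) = keep x where x > -20: -20✗, 21✓, 5✓, 99✓, 81✓
= [21, 5, 99, 81]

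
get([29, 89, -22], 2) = -22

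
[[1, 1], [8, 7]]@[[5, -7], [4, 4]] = [[9, -3], [68, -28]]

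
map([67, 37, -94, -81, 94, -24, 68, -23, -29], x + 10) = 67+10=77, 37+10=47, -94+10=-84, -81+10=-71, 94+10=104, -24+10=-14, 68+10=78, -23+10=-13, -29+10=-19
= [77, 47, -84, -71, 104, -14, 78, -13, -19]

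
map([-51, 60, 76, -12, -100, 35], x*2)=-51*2=-102, 60*2=120, 76*2=152, -12*2=-24, -100*2=-200, 35*2=70
= [-102, 120, 152, -24, -200, 70]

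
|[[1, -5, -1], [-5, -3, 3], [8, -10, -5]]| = (1)*(1)*det([[-3, 3], [-10, -5]]) + (-1)*(-5)*det([[-5, 3], [8, -5]]) + (1)*(-1)*det([[-5, -3], [8, -10]])
= 45 + 5 + -74
= -24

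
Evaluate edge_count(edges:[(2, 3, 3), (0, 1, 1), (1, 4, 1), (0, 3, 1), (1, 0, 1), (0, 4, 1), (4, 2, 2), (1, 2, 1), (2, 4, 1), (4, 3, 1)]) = 10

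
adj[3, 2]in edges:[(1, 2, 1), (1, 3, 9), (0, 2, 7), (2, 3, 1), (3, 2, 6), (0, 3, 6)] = 6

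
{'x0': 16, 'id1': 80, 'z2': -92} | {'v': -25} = {'x0': 16, 'id1': 80, 'z2': -92, 'v': -25}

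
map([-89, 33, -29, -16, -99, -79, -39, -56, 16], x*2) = -89*2=-178, 33*2=66, -29*2=-58, -16*2=-32, -99*2=-198, -79*2=-158, -39*2=-78, -56*2=-112, 16*2=32
= [-178, 66, -58, -32, -198, -158, -78, -112, 32]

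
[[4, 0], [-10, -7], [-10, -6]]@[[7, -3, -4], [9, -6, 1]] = [[28, -12, -16], [-133, 72, 33], [-124, 66, 34]]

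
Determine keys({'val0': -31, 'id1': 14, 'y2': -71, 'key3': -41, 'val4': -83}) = ['val0', 'id1', 'y2', 'key3', 'val4']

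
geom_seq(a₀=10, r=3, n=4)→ [10, 30, 90, 270]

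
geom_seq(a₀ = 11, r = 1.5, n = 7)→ [11.0, 16.5, 24.75, 37.125, 55.6875, 83.53125, 125.296875]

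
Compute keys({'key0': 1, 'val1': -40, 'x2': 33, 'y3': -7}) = ['key0', 'val1', 'x2', 'y3']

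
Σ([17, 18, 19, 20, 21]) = 95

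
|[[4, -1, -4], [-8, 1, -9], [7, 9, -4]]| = (1)*(4)*det([[1, -9], [9, -4]]) + (-1)*(-1)*det([[-8, -9], [7, -4]]) + (1)*(-4)*det([[-8, 1], [7, 9]])
= 308 + 95 + 316
= 719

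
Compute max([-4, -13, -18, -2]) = -2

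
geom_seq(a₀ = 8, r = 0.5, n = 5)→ [8.0, 4.0, 2.0, 1.0, 0.5]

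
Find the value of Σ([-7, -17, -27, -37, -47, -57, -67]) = (-7) + (-17) + (-27) + (-37) + (-47) + (-57) + (-67)
= -259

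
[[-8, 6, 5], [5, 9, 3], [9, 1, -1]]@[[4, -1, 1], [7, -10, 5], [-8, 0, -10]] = [[-30, -52, -28], [59, -95, 20], [51, -19, 24]]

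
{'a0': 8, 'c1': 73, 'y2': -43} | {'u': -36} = {'a0': 8, 'c1': 73, 'y2': -43, 'u': -36}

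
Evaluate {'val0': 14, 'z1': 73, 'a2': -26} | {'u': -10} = {'val0': 14, 'z1': 73, 'a2': -26, 'u': -10}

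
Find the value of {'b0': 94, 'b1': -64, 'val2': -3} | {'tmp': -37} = {'b0': 94, 'b1': -64, 'val2': -3, 'tmp': -37}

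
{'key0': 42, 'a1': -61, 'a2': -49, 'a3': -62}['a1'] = -61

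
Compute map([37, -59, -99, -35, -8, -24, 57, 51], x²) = (37)²=1369, (-59)²=3481, (-99)²=9801, (-35)²=1225, (-8)²=64, (-24)²=576, (57)²=3249, (51)²=2601
= [1369, 3481, 9801, 1225, 64, 576, 3249, 2601]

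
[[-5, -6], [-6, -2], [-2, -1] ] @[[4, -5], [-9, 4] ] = C[0][0] = (-5)*(4) + (-6)*(-9) = 34
C[0][1] = (-5)*(-5) + (-6)*(4) = 1
C[1][0] = (-6)*(4) + (-2)*(-9) = -6
C[1][1] = (-6)*(-5) + (-2)*(4) = 22
C[2][0] = (-2)*(4) + (-1)*(-9) = 1
C[2][1] = (-2)*(-5) + (-1)*(4) = 6
= [[34, 1], [-6, 22], [1, 6]]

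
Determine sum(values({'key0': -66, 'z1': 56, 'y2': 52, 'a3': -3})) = (-66) + 56 + 52 + (-3)
= 39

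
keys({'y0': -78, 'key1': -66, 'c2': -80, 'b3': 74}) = ['y0', 'key1', 'c2', 'b3']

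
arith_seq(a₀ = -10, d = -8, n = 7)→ [-10, -18, -26, -34, -42, -50, -58]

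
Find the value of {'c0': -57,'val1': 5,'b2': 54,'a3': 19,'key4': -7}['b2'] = 54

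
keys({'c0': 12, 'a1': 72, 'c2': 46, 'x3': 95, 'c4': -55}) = ['c0', 'a1', 'c2', 'x3', 'c4']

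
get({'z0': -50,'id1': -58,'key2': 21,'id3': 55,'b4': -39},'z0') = -50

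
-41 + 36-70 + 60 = -15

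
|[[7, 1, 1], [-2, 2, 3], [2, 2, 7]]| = 68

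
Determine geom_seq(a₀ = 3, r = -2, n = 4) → a_0 = 3*(-2)^0 = 3
a_1 = 3*(-2)^1 = -6
a_2 = 3*(-2)^2 = 12
...
= [3, -6, 12, -24]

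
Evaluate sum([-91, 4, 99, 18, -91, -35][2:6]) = slice → [99, 18, -91, -35]
99 + 18 + (-91) + (-35)
= -9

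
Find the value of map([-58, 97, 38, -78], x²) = [3364, 9409, 1444, 6084]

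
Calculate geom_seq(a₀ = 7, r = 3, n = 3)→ [7, 21, 63]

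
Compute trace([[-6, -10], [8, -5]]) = -11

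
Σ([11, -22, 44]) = 33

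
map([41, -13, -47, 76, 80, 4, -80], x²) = (41)²=1681, (-13)²=169, (-47)²=2209, (76)²=5776, (80)²=6400, (4)²=16, (-80)²=6400
= [1681, 169, 2209, 5776, 6400, 16, 6400]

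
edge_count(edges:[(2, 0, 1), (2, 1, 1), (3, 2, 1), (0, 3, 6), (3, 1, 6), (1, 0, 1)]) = 6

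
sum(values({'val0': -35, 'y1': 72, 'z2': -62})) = -25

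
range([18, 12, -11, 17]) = 29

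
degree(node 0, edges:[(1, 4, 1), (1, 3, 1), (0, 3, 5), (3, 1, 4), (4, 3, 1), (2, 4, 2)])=incident: (0,3)
= 1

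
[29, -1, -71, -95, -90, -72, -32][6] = -32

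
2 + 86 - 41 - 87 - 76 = -116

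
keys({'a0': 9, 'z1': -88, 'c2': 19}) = ['a0', 'z1', 'c2']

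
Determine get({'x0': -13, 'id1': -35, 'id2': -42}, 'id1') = -35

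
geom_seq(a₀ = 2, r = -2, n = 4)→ a_0 = 2*(-2)^0 = 2
a_1 = 2*(-2)^1 = -4
a_2 = 2*(-2)^2 = 8
...
= [2, -4, 8, -16]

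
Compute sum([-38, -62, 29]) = -71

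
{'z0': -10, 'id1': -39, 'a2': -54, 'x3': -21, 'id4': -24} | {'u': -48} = {'z0': -10, 'id1': -39, 'a2': -54, 'x3': -21, 'id4': -24, 'u': -48}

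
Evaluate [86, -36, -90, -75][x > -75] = keep x where x > -75: 86✓, -36✓, -90✗, -75✗
= [86, -36]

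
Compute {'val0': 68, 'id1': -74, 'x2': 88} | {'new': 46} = {'val0': 68, 'id1': -74, 'x2': 88, 'new': 46}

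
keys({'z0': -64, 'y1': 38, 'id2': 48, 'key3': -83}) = ['z0', 'y1', 'id2', 'key3']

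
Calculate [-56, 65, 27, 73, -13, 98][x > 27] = keep x where x > 27: -56✗, 65✓, 27✗, 73✓, -13✗, 98✓
= [65, 73, 98]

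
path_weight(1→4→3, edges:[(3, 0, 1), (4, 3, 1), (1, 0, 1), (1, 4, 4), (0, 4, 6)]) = w(1→4)=4 + w(4→3)=1
= 5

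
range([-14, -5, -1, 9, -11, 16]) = 30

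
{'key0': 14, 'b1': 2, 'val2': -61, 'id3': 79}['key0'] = 14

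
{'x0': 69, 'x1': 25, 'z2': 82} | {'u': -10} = {'x0': 69, 'x1': 25, 'z2': 82, 'u': -10}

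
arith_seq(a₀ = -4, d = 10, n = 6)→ a_0 = -4 + 0*10 = -4
a_1 = -4 + 1*10 = 6
a_2 = -4 + 2*10 = 16
...
= [-4, 6, 16, 26, 36, 46]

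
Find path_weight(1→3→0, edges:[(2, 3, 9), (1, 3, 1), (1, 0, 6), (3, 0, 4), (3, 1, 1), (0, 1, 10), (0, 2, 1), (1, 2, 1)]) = w(1→3)=1 + w(3→0)=4
= 5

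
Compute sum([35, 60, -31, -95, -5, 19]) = -17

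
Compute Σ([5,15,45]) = 5 + 15 + 45
= 65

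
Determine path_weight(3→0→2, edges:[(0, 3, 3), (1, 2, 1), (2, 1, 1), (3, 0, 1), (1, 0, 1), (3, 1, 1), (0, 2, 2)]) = 3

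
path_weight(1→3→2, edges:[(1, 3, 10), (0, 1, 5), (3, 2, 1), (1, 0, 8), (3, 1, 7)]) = w(1→3)=10 + w(3→2)=1
= 11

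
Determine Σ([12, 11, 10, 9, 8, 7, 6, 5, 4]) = 12 + 11 + 10 + 9 + 8 + 7 + 6 + 5 + 4
= 72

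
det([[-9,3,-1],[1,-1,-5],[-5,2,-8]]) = -60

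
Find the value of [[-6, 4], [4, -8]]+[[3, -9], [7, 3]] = [[-3, -5], [11, -5]]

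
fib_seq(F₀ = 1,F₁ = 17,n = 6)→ F_2 = F_1 + F_0 = 18
F_3 = F_2 + F_1 = 35
F_4 = F_3 + F_2 = 53
...
= [1, 17, 18, 35, 53, 88]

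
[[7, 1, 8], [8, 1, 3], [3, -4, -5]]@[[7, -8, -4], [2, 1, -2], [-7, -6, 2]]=C[0][0] = (7)*(7) + (1)*(2) + (8)*(-7) = -5
C[0][1] = (7)*(-8) + (1)*(1) + (8)*(-6) = -103
C[0][2] = (7)*(-4) + (1)*(-2) + (8)*(2) = -14
C[1][0] = (8)*(7) + (1)*(2) + (3)*(-7) = 37
C[1][1] = (8)*(-8) + (1)*(1) + (3)*(-6) = -81
C[1][2] = (8)*(-4) + (1)*(-2) + (3)*(2) = -28
... (3 more cells)
= [[-5, -103, -14], [37, -81, -28], [48, 2, -14]]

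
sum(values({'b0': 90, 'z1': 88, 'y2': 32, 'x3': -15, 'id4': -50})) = 90 + 88 + 32 + (-15) + (-50)
= 145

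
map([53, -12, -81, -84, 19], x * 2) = 53*2=106, -12*2=-24, -81*2=-162, -84*2=-168, 19*2=38
= [106, -24, -162, -168, 38]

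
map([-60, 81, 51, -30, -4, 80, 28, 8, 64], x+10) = -60+10=-50, 81+10=91, 51+10=61, -30+10=-20, -4+10=6, 80+10=90, 28+10=38, 8+10=18, 64+10=74
= [-50, 91, 61, -20, 6, 90, 38, 18, 74]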